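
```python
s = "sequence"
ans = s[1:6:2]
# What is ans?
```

s has length 8. The slice s[1:6:2] selects indices [1, 3, 5] (1->'e', 3->'u', 5->'n'), giving 'eun'.

'eun'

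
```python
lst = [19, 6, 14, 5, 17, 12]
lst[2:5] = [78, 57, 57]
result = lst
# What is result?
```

lst starts as [19, 6, 14, 5, 17, 12] (length 6). The slice lst[2:5] covers indices [2, 3, 4] with values [14, 5, 17]. Replacing that slice with [78, 57, 57] (same length) produces [19, 6, 78, 57, 57, 12].

[19, 6, 78, 57, 57, 12]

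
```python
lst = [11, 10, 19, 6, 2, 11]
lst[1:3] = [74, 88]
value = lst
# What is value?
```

lst starts as [11, 10, 19, 6, 2, 11] (length 6). The slice lst[1:3] covers indices [1, 2] with values [10, 19]. Replacing that slice with [74, 88] (same length) produces [11, 74, 88, 6, 2, 11].

[11, 74, 88, 6, 2, 11]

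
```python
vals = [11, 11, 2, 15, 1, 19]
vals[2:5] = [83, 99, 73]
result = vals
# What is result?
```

vals starts as [11, 11, 2, 15, 1, 19] (length 6). The slice vals[2:5] covers indices [2, 3, 4] with values [2, 15, 1]. Replacing that slice with [83, 99, 73] (same length) produces [11, 11, 83, 99, 73, 19].

[11, 11, 83, 99, 73, 19]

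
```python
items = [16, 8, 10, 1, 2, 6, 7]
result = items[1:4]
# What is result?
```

items has length 7. The slice items[1:4] selects indices [1, 2, 3] (1->8, 2->10, 3->1), giving [8, 10, 1].

[8, 10, 1]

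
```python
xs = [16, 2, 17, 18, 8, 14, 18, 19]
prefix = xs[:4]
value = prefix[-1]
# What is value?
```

xs has length 8. The slice xs[:4] selects indices [0, 1, 2, 3] (0->16, 1->2, 2->17, 3->18), giving [16, 2, 17, 18]. So prefix = [16, 2, 17, 18]. Then prefix[-1] = 18.

18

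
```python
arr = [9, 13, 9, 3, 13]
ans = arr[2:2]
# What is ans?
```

arr has length 5. The slice arr[2:2] resolves to an empty index range, so the result is [].

[]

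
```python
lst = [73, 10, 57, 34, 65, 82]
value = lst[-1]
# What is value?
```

lst has length 6. Negative index -1 maps to positive index 6 + (-1) = 5. lst[5] = 82.

82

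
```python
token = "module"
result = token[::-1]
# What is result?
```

token has length 6. The slice token[::-1] selects indices [5, 4, 3, 2, 1, 0] (5->'e', 4->'l', 3->'u', 2->'d', 1->'o', 0->'m'), giving 'eludom'.

'eludom'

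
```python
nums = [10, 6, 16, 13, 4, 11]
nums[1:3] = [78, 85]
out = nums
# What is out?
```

nums starts as [10, 6, 16, 13, 4, 11] (length 6). The slice nums[1:3] covers indices [1, 2] with values [6, 16]. Replacing that slice with [78, 85] (same length) produces [10, 78, 85, 13, 4, 11].

[10, 78, 85, 13, 4, 11]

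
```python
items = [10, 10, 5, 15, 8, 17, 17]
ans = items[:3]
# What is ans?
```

items has length 7. The slice items[:3] selects indices [0, 1, 2] (0->10, 1->10, 2->5), giving [10, 10, 5].

[10, 10, 5]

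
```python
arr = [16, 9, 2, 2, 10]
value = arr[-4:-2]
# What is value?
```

arr has length 5. The slice arr[-4:-2] selects indices [1, 2] (1->9, 2->2), giving [9, 2].

[9, 2]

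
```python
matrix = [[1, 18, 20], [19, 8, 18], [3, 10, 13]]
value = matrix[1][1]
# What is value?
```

matrix[1] = [19, 8, 18]. Taking column 1 of that row yields 8.

8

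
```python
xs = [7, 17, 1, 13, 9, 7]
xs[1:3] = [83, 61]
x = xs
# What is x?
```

xs starts as [7, 17, 1, 13, 9, 7] (length 6). The slice xs[1:3] covers indices [1, 2] with values [17, 1]. Replacing that slice with [83, 61] (same length) produces [7, 83, 61, 13, 9, 7].

[7, 83, 61, 13, 9, 7]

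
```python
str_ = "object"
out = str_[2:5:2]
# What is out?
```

str_ has length 6. The slice str_[2:5:2] selects indices [2, 4] (2->'j', 4->'c'), giving 'jc'.

'jc'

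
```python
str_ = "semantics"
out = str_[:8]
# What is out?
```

str_ has length 9. The slice str_[:8] selects indices [0, 1, 2, 3, 4, 5, 6, 7] (0->'s', 1->'e', 2->'m', 3->'a', 4->'n', 5->'t', 6->'i', 7->'c'), giving 'semantic'.

'semantic'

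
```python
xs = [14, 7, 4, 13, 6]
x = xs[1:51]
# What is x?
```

xs has length 5. The slice xs[1:51] selects indices [1, 2, 3, 4] (1->7, 2->4, 3->13, 4->6), giving [7, 4, 13, 6].

[7, 4, 13, 6]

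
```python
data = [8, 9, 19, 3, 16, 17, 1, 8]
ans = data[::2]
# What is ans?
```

data has length 8. The slice data[::2] selects indices [0, 2, 4, 6] (0->8, 2->19, 4->16, 6->1), giving [8, 19, 16, 1].

[8, 19, 16, 1]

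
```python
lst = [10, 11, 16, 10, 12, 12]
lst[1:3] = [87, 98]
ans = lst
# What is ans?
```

lst starts as [10, 11, 16, 10, 12, 12] (length 6). The slice lst[1:3] covers indices [1, 2] with values [11, 16]. Replacing that slice with [87, 98] (same length) produces [10, 87, 98, 10, 12, 12].

[10, 87, 98, 10, 12, 12]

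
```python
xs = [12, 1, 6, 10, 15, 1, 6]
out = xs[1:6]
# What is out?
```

xs has length 7. The slice xs[1:6] selects indices [1, 2, 3, 4, 5] (1->1, 2->6, 3->10, 4->15, 5->1), giving [1, 6, 10, 15, 1].

[1, 6, 10, 15, 1]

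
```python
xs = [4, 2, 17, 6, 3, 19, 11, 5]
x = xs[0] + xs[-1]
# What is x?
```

xs has length 8. xs[0] = 4.
xs has length 8. Negative index -1 maps to positive index 8 + (-1) = 7. xs[7] = 5.
Sum: 4 + 5 = 9.

9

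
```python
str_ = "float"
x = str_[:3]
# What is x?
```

str_ has length 5. The slice str_[:3] selects indices [0, 1, 2] (0->'f', 1->'l', 2->'o'), giving 'flo'.

'flo'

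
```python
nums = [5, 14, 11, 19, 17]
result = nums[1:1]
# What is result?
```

nums has length 5. The slice nums[1:1] resolves to an empty index range, so the result is [].

[]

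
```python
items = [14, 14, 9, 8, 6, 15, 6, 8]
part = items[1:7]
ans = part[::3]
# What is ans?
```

items has length 8. The slice items[1:7] selects indices [1, 2, 3, 4, 5, 6] (1->14, 2->9, 3->8, 4->6, 5->15, 6->6), giving [14, 9, 8, 6, 15, 6]. So part = [14, 9, 8, 6, 15, 6]. part has length 6. The slice part[::3] selects indices [0, 3] (0->14, 3->6), giving [14, 6].

[14, 6]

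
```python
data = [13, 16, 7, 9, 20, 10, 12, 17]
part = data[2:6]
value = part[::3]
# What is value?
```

data has length 8. The slice data[2:6] selects indices [2, 3, 4, 5] (2->7, 3->9, 4->20, 5->10), giving [7, 9, 20, 10]. So part = [7, 9, 20, 10]. part has length 4. The slice part[::3] selects indices [0, 3] (0->7, 3->10), giving [7, 10].

[7, 10]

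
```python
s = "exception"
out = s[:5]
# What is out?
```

s has length 9. The slice s[:5] selects indices [0, 1, 2, 3, 4] (0->'e', 1->'x', 2->'c', 3->'e', 4->'p'), giving 'excep'.

'excep'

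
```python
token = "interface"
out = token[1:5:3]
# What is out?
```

token has length 9. The slice token[1:5:3] selects indices [1, 4] (1->'n', 4->'r'), giving 'nr'.

'nr'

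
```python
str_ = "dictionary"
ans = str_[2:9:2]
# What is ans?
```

str_ has length 10. The slice str_[2:9:2] selects indices [2, 4, 6, 8] (2->'c', 4->'i', 6->'n', 8->'r'), giving 'cinr'.

'cinr'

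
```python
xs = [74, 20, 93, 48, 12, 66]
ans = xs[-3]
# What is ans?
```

xs has length 6. Negative index -3 maps to positive index 6 + (-3) = 3. xs[3] = 48.

48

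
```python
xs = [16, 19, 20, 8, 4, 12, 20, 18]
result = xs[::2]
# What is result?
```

xs has length 8. The slice xs[::2] selects indices [0, 2, 4, 6] (0->16, 2->20, 4->4, 6->20), giving [16, 20, 4, 20].

[16, 20, 4, 20]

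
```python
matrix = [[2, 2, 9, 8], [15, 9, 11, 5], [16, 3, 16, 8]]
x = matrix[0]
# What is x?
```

matrix has 3 rows. Row 0 is [2, 2, 9, 8].

[2, 2, 9, 8]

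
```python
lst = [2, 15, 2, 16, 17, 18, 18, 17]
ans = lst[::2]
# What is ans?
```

lst has length 8. The slice lst[::2] selects indices [0, 2, 4, 6] (0->2, 2->2, 4->17, 6->18), giving [2, 2, 17, 18].

[2, 2, 17, 18]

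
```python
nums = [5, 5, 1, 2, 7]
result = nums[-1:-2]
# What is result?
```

nums has length 5. The slice nums[-1:-2] resolves to an empty index range, so the result is [].

[]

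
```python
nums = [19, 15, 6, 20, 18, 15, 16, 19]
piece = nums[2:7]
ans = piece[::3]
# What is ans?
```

nums has length 8. The slice nums[2:7] selects indices [2, 3, 4, 5, 6] (2->6, 3->20, 4->18, 5->15, 6->16), giving [6, 20, 18, 15, 16]. So piece = [6, 20, 18, 15, 16]. piece has length 5. The slice piece[::3] selects indices [0, 3] (0->6, 3->15), giving [6, 15].

[6, 15]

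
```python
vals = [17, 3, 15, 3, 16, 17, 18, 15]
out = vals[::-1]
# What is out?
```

vals has length 8. The slice vals[::-1] selects indices [7, 6, 5, 4, 3, 2, 1, 0] (7->15, 6->18, 5->17, 4->16, 3->3, 2->15, 1->3, 0->17), giving [15, 18, 17, 16, 3, 15, 3, 17].

[15, 18, 17, 16, 3, 15, 3, 17]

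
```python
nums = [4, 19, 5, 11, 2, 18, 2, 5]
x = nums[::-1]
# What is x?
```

nums has length 8. The slice nums[::-1] selects indices [7, 6, 5, 4, 3, 2, 1, 0] (7->5, 6->2, 5->18, 4->2, 3->11, 2->5, 1->19, 0->4), giving [5, 2, 18, 2, 11, 5, 19, 4].

[5, 2, 18, 2, 11, 5, 19, 4]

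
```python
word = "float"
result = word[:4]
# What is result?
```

word has length 5. The slice word[:4] selects indices [0, 1, 2, 3] (0->'f', 1->'l', 2->'o', 3->'a'), giving 'floa'.

'floa'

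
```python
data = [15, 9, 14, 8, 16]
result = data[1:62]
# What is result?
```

data has length 5. The slice data[1:62] selects indices [1, 2, 3, 4] (1->9, 2->14, 3->8, 4->16), giving [9, 14, 8, 16].

[9, 14, 8, 16]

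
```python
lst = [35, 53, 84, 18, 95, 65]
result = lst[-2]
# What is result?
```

lst has length 6. Negative index -2 maps to positive index 6 + (-2) = 4. lst[4] = 95.

95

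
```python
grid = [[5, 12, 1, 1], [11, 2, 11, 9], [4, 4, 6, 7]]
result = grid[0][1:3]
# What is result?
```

grid[0] = [5, 12, 1, 1]. grid[0] has length 4. The slice grid[0][1:3] selects indices [1, 2] (1->12, 2->1), giving [12, 1].

[12, 1]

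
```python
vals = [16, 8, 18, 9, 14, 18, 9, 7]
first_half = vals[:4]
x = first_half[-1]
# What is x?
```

vals has length 8. The slice vals[:4] selects indices [0, 1, 2, 3] (0->16, 1->8, 2->18, 3->9), giving [16, 8, 18, 9]. So first_half = [16, 8, 18, 9]. Then first_half[-1] = 9.

9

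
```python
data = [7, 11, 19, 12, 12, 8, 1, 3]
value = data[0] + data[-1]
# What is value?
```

data has length 8. data[0] = 7.
data has length 8. Negative index -1 maps to positive index 8 + (-1) = 7. data[7] = 3.
Sum: 7 + 3 = 10.

10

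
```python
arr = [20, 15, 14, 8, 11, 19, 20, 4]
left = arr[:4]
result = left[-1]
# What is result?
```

arr has length 8. The slice arr[:4] selects indices [0, 1, 2, 3] (0->20, 1->15, 2->14, 3->8), giving [20, 15, 14, 8]. So left = [20, 15, 14, 8]. Then left[-1] = 8.

8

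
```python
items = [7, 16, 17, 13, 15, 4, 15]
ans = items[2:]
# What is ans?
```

items has length 7. The slice items[2:] selects indices [2, 3, 4, 5, 6] (2->17, 3->13, 4->15, 5->4, 6->15), giving [17, 13, 15, 4, 15].

[17, 13, 15, 4, 15]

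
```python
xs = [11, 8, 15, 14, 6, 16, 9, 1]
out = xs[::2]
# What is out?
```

xs has length 8. The slice xs[::2] selects indices [0, 2, 4, 6] (0->11, 2->15, 4->6, 6->9), giving [11, 15, 6, 9].

[11, 15, 6, 9]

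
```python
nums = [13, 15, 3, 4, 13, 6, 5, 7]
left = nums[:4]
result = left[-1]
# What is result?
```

nums has length 8. The slice nums[:4] selects indices [0, 1, 2, 3] (0->13, 1->15, 2->3, 3->4), giving [13, 15, 3, 4]. So left = [13, 15, 3, 4]. Then left[-1] = 4.

4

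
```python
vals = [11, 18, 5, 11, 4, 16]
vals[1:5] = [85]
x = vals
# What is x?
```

vals starts as [11, 18, 5, 11, 4, 16] (length 6). The slice vals[1:5] covers indices [1, 2, 3, 4] with values [18, 5, 11, 4]. Replacing that slice with [85] (different length) produces [11, 85, 16].

[11, 85, 16]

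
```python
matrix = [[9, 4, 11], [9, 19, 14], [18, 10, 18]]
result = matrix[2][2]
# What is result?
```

matrix[2] = [18, 10, 18]. Taking column 2 of that row yields 18.

18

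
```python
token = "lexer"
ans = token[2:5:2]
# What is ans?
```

token has length 5. The slice token[2:5:2] selects indices [2, 4] (2->'x', 4->'r'), giving 'xr'.

'xr'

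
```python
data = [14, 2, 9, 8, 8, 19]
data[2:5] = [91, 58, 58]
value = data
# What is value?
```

data starts as [14, 2, 9, 8, 8, 19] (length 6). The slice data[2:5] covers indices [2, 3, 4] with values [9, 8, 8]. Replacing that slice with [91, 58, 58] (same length) produces [14, 2, 91, 58, 58, 19].

[14, 2, 91, 58, 58, 19]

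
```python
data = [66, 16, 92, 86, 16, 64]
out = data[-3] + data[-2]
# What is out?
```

data has length 6. Negative index -3 maps to positive index 6 + (-3) = 3. data[3] = 86.
data has length 6. Negative index -2 maps to positive index 6 + (-2) = 4. data[4] = 16.
Sum: 86 + 16 = 102.

102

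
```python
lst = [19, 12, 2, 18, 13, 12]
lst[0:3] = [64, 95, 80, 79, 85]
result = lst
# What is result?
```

lst starts as [19, 12, 2, 18, 13, 12] (length 6). The slice lst[0:3] covers indices [0, 1, 2] with values [19, 12, 2]. Replacing that slice with [64, 95, 80, 79, 85] (different length) produces [64, 95, 80, 79, 85, 18, 13, 12].

[64, 95, 80, 79, 85, 18, 13, 12]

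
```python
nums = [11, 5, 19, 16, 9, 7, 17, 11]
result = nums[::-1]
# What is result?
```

nums has length 8. The slice nums[::-1] selects indices [7, 6, 5, 4, 3, 2, 1, 0] (7->11, 6->17, 5->7, 4->9, 3->16, 2->19, 1->5, 0->11), giving [11, 17, 7, 9, 16, 19, 5, 11].

[11, 17, 7, 9, 16, 19, 5, 11]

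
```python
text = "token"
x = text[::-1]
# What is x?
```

text has length 5. The slice text[::-1] selects indices [4, 3, 2, 1, 0] (4->'n', 3->'e', 2->'k', 1->'o', 0->'t'), giving 'nekot'.

'nekot'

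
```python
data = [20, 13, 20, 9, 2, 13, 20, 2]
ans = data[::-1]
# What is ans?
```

data has length 8. The slice data[::-1] selects indices [7, 6, 5, 4, 3, 2, 1, 0] (7->2, 6->20, 5->13, 4->2, 3->9, 2->20, 1->13, 0->20), giving [2, 20, 13, 2, 9, 20, 13, 20].

[2, 20, 13, 2, 9, 20, 13, 20]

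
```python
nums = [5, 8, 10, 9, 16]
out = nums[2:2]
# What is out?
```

nums has length 5. The slice nums[2:2] resolves to an empty index range, so the result is [].

[]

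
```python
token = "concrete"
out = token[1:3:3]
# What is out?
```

token has length 8. The slice token[1:3:3] selects indices [1] (1->'o'), giving 'o'.

'o'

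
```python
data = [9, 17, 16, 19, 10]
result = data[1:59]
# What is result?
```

data has length 5. The slice data[1:59] selects indices [1, 2, 3, 4] (1->17, 2->16, 3->19, 4->10), giving [17, 16, 19, 10].

[17, 16, 19, 10]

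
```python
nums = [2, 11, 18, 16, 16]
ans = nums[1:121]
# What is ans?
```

nums has length 5. The slice nums[1:121] selects indices [1, 2, 3, 4] (1->11, 2->18, 3->16, 4->16), giving [11, 18, 16, 16].

[11, 18, 16, 16]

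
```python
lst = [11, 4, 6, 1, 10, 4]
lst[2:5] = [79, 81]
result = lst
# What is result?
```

lst starts as [11, 4, 6, 1, 10, 4] (length 6). The slice lst[2:5] covers indices [2, 3, 4] with values [6, 1, 10]. Replacing that slice with [79, 81] (different length) produces [11, 4, 79, 81, 4].

[11, 4, 79, 81, 4]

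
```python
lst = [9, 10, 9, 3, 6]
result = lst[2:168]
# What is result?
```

lst has length 5. The slice lst[2:168] selects indices [2, 3, 4] (2->9, 3->3, 4->6), giving [9, 3, 6].

[9, 3, 6]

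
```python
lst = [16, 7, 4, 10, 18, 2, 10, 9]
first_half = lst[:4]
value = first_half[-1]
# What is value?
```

lst has length 8. The slice lst[:4] selects indices [0, 1, 2, 3] (0->16, 1->7, 2->4, 3->10), giving [16, 7, 4, 10]. So first_half = [16, 7, 4, 10]. Then first_half[-1] = 10.

10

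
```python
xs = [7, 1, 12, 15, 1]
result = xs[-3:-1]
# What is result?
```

xs has length 5. The slice xs[-3:-1] selects indices [2, 3] (2->12, 3->15), giving [12, 15].

[12, 15]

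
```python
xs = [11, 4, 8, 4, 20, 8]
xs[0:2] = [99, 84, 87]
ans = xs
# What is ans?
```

xs starts as [11, 4, 8, 4, 20, 8] (length 6). The slice xs[0:2] covers indices [0, 1] with values [11, 4]. Replacing that slice with [99, 84, 87] (different length) produces [99, 84, 87, 8, 4, 20, 8].

[99, 84, 87, 8, 4, 20, 8]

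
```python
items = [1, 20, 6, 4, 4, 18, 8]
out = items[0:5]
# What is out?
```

items has length 7. The slice items[0:5] selects indices [0, 1, 2, 3, 4] (0->1, 1->20, 2->6, 3->4, 4->4), giving [1, 20, 6, 4, 4].

[1, 20, 6, 4, 4]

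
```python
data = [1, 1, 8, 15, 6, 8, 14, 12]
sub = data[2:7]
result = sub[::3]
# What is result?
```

data has length 8. The slice data[2:7] selects indices [2, 3, 4, 5, 6] (2->8, 3->15, 4->6, 5->8, 6->14), giving [8, 15, 6, 8, 14]. So sub = [8, 15, 6, 8, 14]. sub has length 5. The slice sub[::3] selects indices [0, 3] (0->8, 3->8), giving [8, 8].

[8, 8]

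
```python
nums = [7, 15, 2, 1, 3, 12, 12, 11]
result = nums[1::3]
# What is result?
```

nums has length 8. The slice nums[1::3] selects indices [1, 4, 7] (1->15, 4->3, 7->11), giving [15, 3, 11].

[15, 3, 11]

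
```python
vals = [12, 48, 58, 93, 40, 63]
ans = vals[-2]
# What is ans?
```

vals has length 6. Negative index -2 maps to positive index 6 + (-2) = 4. vals[4] = 40.

40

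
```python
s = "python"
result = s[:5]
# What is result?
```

s has length 6. The slice s[:5] selects indices [0, 1, 2, 3, 4] (0->'p', 1->'y', 2->'t', 3->'h', 4->'o'), giving 'pytho'.

'pytho'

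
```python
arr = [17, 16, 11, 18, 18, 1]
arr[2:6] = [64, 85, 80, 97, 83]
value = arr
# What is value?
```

arr starts as [17, 16, 11, 18, 18, 1] (length 6). The slice arr[2:6] covers indices [2, 3, 4, 5] with values [11, 18, 18, 1]. Replacing that slice with [64, 85, 80, 97, 83] (different length) produces [17, 16, 64, 85, 80, 97, 83].

[17, 16, 64, 85, 80, 97, 83]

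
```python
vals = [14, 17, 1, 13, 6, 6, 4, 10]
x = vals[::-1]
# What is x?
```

vals has length 8. The slice vals[::-1] selects indices [7, 6, 5, 4, 3, 2, 1, 0] (7->10, 6->4, 5->6, 4->6, 3->13, 2->1, 1->17, 0->14), giving [10, 4, 6, 6, 13, 1, 17, 14].

[10, 4, 6, 6, 13, 1, 17, 14]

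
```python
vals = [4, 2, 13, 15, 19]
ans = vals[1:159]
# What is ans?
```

vals has length 5. The slice vals[1:159] selects indices [1, 2, 3, 4] (1->2, 2->13, 3->15, 4->19), giving [2, 13, 15, 19].

[2, 13, 15, 19]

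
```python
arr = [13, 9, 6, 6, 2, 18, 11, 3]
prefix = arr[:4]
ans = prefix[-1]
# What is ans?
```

arr has length 8. The slice arr[:4] selects indices [0, 1, 2, 3] (0->13, 1->9, 2->6, 3->6), giving [13, 9, 6, 6]. So prefix = [13, 9, 6, 6]. Then prefix[-1] = 6.

6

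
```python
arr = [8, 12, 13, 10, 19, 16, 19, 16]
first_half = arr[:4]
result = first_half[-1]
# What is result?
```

arr has length 8. The slice arr[:4] selects indices [0, 1, 2, 3] (0->8, 1->12, 2->13, 3->10), giving [8, 12, 13, 10]. So first_half = [8, 12, 13, 10]. Then first_half[-1] = 10.

10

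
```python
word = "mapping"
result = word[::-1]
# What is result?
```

word has length 7. The slice word[::-1] selects indices [6, 5, 4, 3, 2, 1, 0] (6->'g', 5->'n', 4->'i', 3->'p', 2->'p', 1->'a', 0->'m'), giving 'gnippam'.

'gnippam'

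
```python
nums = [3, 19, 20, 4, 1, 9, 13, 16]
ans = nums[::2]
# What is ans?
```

nums has length 8. The slice nums[::2] selects indices [0, 2, 4, 6] (0->3, 2->20, 4->1, 6->13), giving [3, 20, 1, 13].

[3, 20, 1, 13]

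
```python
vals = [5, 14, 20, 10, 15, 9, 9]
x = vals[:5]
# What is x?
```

vals has length 7. The slice vals[:5] selects indices [0, 1, 2, 3, 4] (0->5, 1->14, 2->20, 3->10, 4->15), giving [5, 14, 20, 10, 15].

[5, 14, 20, 10, 15]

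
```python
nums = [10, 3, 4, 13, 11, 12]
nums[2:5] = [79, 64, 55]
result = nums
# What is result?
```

nums starts as [10, 3, 4, 13, 11, 12] (length 6). The slice nums[2:5] covers indices [2, 3, 4] with values [4, 13, 11]. Replacing that slice with [79, 64, 55] (same length) produces [10, 3, 79, 64, 55, 12].

[10, 3, 79, 64, 55, 12]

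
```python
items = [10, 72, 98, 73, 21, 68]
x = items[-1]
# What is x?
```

items has length 6. Negative index -1 maps to positive index 6 + (-1) = 5. items[5] = 68.

68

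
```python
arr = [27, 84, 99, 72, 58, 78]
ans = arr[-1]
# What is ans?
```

arr has length 6. Negative index -1 maps to positive index 6 + (-1) = 5. arr[5] = 78.

78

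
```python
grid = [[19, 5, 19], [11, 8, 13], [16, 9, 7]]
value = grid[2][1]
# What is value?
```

grid[2] = [16, 9, 7]. Taking column 1 of that row yields 9.

9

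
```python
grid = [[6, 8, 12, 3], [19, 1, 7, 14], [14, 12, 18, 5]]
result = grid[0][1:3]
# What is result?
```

grid[0] = [6, 8, 12, 3]. grid[0] has length 4. The slice grid[0][1:3] selects indices [1, 2] (1->8, 2->12), giving [8, 12].

[8, 12]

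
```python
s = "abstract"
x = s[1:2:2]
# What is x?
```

s has length 8. The slice s[1:2:2] selects indices [1] (1->'b'), giving 'b'.

'b'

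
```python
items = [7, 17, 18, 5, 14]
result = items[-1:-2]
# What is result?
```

items has length 5. The slice items[-1:-2] resolves to an empty index range, so the result is [].

[]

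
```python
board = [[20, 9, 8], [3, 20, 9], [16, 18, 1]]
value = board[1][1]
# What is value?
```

board[1] = [3, 20, 9]. Taking column 1 of that row yields 20.

20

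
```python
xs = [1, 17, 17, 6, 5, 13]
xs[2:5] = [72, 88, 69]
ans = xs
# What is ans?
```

xs starts as [1, 17, 17, 6, 5, 13] (length 6). The slice xs[2:5] covers indices [2, 3, 4] with values [17, 6, 5]. Replacing that slice with [72, 88, 69] (same length) produces [1, 17, 72, 88, 69, 13].

[1, 17, 72, 88, 69, 13]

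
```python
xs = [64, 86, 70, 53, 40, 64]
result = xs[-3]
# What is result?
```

xs has length 6. Negative index -3 maps to positive index 6 + (-3) = 3. xs[3] = 53.

53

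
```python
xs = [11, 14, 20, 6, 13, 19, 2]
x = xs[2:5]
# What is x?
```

xs has length 7. The slice xs[2:5] selects indices [2, 3, 4] (2->20, 3->6, 4->13), giving [20, 6, 13].

[20, 6, 13]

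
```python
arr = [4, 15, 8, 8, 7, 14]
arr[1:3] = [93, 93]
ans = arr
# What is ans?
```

arr starts as [4, 15, 8, 8, 7, 14] (length 6). The slice arr[1:3] covers indices [1, 2] with values [15, 8]. Replacing that slice with [93, 93] (same length) produces [4, 93, 93, 8, 7, 14].

[4, 93, 93, 8, 7, 14]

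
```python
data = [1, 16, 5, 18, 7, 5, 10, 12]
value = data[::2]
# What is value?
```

data has length 8. The slice data[::2] selects indices [0, 2, 4, 6] (0->1, 2->5, 4->7, 6->10), giving [1, 5, 7, 10].

[1, 5, 7, 10]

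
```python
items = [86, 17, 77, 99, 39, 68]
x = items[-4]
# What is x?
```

items has length 6. Negative index -4 maps to positive index 6 + (-4) = 2. items[2] = 77.

77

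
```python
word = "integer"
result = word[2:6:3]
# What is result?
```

word has length 7. The slice word[2:6:3] selects indices [2, 5] (2->'t', 5->'e'), giving 'te'.

'te'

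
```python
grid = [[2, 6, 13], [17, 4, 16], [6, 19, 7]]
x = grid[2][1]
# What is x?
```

grid[2] = [6, 19, 7]. Taking column 1 of that row yields 19.

19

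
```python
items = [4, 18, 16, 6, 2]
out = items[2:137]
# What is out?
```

items has length 5. The slice items[2:137] selects indices [2, 3, 4] (2->16, 3->6, 4->2), giving [16, 6, 2].

[16, 6, 2]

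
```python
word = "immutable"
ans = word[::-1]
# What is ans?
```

word has length 9. The slice word[::-1] selects indices [8, 7, 6, 5, 4, 3, 2, 1, 0] (8->'e', 7->'l', 6->'b', 5->'a', 4->'t', 3->'u', 2->'m', 1->'m', 0->'i'), giving 'elbatummi'.

'elbatummi'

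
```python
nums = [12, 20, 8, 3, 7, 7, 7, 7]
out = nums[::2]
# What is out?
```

nums has length 8. The slice nums[::2] selects indices [0, 2, 4, 6] (0->12, 2->8, 4->7, 6->7), giving [12, 8, 7, 7].

[12, 8, 7, 7]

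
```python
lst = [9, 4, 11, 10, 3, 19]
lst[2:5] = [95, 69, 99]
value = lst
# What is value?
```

lst starts as [9, 4, 11, 10, 3, 19] (length 6). The slice lst[2:5] covers indices [2, 3, 4] with values [11, 10, 3]. Replacing that slice with [95, 69, 99] (same length) produces [9, 4, 95, 69, 99, 19].

[9, 4, 95, 69, 99, 19]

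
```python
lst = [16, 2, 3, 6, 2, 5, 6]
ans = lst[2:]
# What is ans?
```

lst has length 7. The slice lst[2:] selects indices [2, 3, 4, 5, 6] (2->3, 3->6, 4->2, 5->5, 6->6), giving [3, 6, 2, 5, 6].

[3, 6, 2, 5, 6]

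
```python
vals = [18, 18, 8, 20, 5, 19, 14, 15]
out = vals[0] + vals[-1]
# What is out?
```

vals has length 8. vals[0] = 18.
vals has length 8. Negative index -1 maps to positive index 8 + (-1) = 7. vals[7] = 15.
Sum: 18 + 15 = 33.

33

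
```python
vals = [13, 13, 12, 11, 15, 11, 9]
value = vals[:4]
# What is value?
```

vals has length 7. The slice vals[:4] selects indices [0, 1, 2, 3] (0->13, 1->13, 2->12, 3->11), giving [13, 13, 12, 11].

[13, 13, 12, 11]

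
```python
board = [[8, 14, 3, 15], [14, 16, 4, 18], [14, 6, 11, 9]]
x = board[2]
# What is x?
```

board has 3 rows. Row 2 is [14, 6, 11, 9].

[14, 6, 11, 9]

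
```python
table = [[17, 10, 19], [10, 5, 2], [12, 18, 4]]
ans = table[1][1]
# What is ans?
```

table[1] = [10, 5, 2]. Taking column 1 of that row yields 5.

5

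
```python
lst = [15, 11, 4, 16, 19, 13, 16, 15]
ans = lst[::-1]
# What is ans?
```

lst has length 8. The slice lst[::-1] selects indices [7, 6, 5, 4, 3, 2, 1, 0] (7->15, 6->16, 5->13, 4->19, 3->16, 2->4, 1->11, 0->15), giving [15, 16, 13, 19, 16, 4, 11, 15].

[15, 16, 13, 19, 16, 4, 11, 15]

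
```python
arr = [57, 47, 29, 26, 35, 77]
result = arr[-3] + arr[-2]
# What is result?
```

arr has length 6. Negative index -3 maps to positive index 6 + (-3) = 3. arr[3] = 26.
arr has length 6. Negative index -2 maps to positive index 6 + (-2) = 4. arr[4] = 35.
Sum: 26 + 35 = 61.

61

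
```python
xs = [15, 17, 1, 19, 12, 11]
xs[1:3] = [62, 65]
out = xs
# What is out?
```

xs starts as [15, 17, 1, 19, 12, 11] (length 6). The slice xs[1:3] covers indices [1, 2] with values [17, 1]. Replacing that slice with [62, 65] (same length) produces [15, 62, 65, 19, 12, 11].

[15, 62, 65, 19, 12, 11]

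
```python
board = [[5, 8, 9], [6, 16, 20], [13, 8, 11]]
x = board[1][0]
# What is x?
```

board[1] = [6, 16, 20]. Taking column 0 of that row yields 6.

6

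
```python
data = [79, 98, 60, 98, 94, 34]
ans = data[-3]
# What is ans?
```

data has length 6. Negative index -3 maps to positive index 6 + (-3) = 3. data[3] = 98.

98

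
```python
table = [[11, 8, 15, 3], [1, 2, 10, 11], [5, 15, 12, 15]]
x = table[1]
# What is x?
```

table has 3 rows. Row 1 is [1, 2, 10, 11].

[1, 2, 10, 11]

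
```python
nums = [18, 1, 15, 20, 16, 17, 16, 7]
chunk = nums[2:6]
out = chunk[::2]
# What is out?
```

nums has length 8. The slice nums[2:6] selects indices [2, 3, 4, 5] (2->15, 3->20, 4->16, 5->17), giving [15, 20, 16, 17]. So chunk = [15, 20, 16, 17]. chunk has length 4. The slice chunk[::2] selects indices [0, 2] (0->15, 2->16), giving [15, 16].

[15, 16]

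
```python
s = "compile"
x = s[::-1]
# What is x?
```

s has length 7. The slice s[::-1] selects indices [6, 5, 4, 3, 2, 1, 0] (6->'e', 5->'l', 4->'i', 3->'p', 2->'m', 1->'o', 0->'c'), giving 'elipmoc'.

'elipmoc'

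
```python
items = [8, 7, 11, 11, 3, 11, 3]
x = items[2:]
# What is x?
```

items has length 7. The slice items[2:] selects indices [2, 3, 4, 5, 6] (2->11, 3->11, 4->3, 5->11, 6->3), giving [11, 11, 3, 11, 3].

[11, 11, 3, 11, 3]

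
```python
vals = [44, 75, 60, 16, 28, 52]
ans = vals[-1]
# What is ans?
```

vals has length 6. Negative index -1 maps to positive index 6 + (-1) = 5. vals[5] = 52.

52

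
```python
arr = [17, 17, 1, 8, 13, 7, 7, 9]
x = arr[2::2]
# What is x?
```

arr has length 8. The slice arr[2::2] selects indices [2, 4, 6] (2->1, 4->13, 6->7), giving [1, 13, 7].

[1, 13, 7]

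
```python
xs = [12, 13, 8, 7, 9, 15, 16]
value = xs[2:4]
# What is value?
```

xs has length 7. The slice xs[2:4] selects indices [2, 3] (2->8, 3->7), giving [8, 7].

[8, 7]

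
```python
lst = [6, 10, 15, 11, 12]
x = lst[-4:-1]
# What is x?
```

lst has length 5. The slice lst[-4:-1] selects indices [1, 2, 3] (1->10, 2->15, 3->11), giving [10, 15, 11].

[10, 15, 11]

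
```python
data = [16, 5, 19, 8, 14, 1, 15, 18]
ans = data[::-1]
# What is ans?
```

data has length 8. The slice data[::-1] selects indices [7, 6, 5, 4, 3, 2, 1, 0] (7->18, 6->15, 5->1, 4->14, 3->8, 2->19, 1->5, 0->16), giving [18, 15, 1, 14, 8, 19, 5, 16].

[18, 15, 1, 14, 8, 19, 5, 16]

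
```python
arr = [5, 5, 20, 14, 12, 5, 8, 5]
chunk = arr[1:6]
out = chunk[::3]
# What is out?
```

arr has length 8. The slice arr[1:6] selects indices [1, 2, 3, 4, 5] (1->5, 2->20, 3->14, 4->12, 5->5), giving [5, 20, 14, 12, 5]. So chunk = [5, 20, 14, 12, 5]. chunk has length 5. The slice chunk[::3] selects indices [0, 3] (0->5, 3->12), giving [5, 12].

[5, 12]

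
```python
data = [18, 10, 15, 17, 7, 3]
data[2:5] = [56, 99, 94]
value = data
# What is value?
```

data starts as [18, 10, 15, 17, 7, 3] (length 6). The slice data[2:5] covers indices [2, 3, 4] with values [15, 17, 7]. Replacing that slice with [56, 99, 94] (same length) produces [18, 10, 56, 99, 94, 3].

[18, 10, 56, 99, 94, 3]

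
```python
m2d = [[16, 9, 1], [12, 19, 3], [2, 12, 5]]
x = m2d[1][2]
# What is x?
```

m2d[1] = [12, 19, 3]. Taking column 2 of that row yields 3.

3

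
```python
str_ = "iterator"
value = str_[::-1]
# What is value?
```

str_ has length 8. The slice str_[::-1] selects indices [7, 6, 5, 4, 3, 2, 1, 0] (7->'r', 6->'o', 5->'t', 4->'a', 3->'r', 2->'e', 1->'t', 0->'i'), giving 'rotareti'.

'rotareti'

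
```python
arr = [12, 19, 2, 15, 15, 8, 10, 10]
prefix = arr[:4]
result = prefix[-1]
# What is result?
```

arr has length 8. The slice arr[:4] selects indices [0, 1, 2, 3] (0->12, 1->19, 2->2, 3->15), giving [12, 19, 2, 15]. So prefix = [12, 19, 2, 15]. Then prefix[-1] = 15.

15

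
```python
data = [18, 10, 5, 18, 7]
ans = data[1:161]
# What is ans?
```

data has length 5. The slice data[1:161] selects indices [1, 2, 3, 4] (1->10, 2->5, 3->18, 4->7), giving [10, 5, 18, 7].

[10, 5, 18, 7]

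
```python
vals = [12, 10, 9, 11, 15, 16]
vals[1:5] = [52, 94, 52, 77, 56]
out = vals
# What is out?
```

vals starts as [12, 10, 9, 11, 15, 16] (length 6). The slice vals[1:5] covers indices [1, 2, 3, 4] with values [10, 9, 11, 15]. Replacing that slice with [52, 94, 52, 77, 56] (different length) produces [12, 52, 94, 52, 77, 56, 16].

[12, 52, 94, 52, 77, 56, 16]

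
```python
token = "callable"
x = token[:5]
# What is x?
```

token has length 8. The slice token[:5] selects indices [0, 1, 2, 3, 4] (0->'c', 1->'a', 2->'l', 3->'l', 4->'a'), giving 'calla'.

'calla'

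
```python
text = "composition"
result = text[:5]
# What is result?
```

text has length 11. The slice text[:5] selects indices [0, 1, 2, 3, 4] (0->'c', 1->'o', 2->'m', 3->'p', 4->'o'), giving 'compo'.

'compo'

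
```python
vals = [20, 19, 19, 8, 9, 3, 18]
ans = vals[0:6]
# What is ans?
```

vals has length 7. The slice vals[0:6] selects indices [0, 1, 2, 3, 4, 5] (0->20, 1->19, 2->19, 3->8, 4->9, 5->3), giving [20, 19, 19, 8, 9, 3].

[20, 19, 19, 8, 9, 3]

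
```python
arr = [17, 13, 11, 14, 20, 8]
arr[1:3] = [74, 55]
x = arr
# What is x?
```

arr starts as [17, 13, 11, 14, 20, 8] (length 6). The slice arr[1:3] covers indices [1, 2] with values [13, 11]. Replacing that slice with [74, 55] (same length) produces [17, 74, 55, 14, 20, 8].

[17, 74, 55, 14, 20, 8]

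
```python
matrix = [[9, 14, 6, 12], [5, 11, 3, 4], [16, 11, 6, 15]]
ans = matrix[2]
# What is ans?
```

matrix has 3 rows. Row 2 is [16, 11, 6, 15].

[16, 11, 6, 15]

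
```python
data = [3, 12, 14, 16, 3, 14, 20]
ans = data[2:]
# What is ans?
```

data has length 7. The slice data[2:] selects indices [2, 3, 4, 5, 6] (2->14, 3->16, 4->3, 5->14, 6->20), giving [14, 16, 3, 14, 20].

[14, 16, 3, 14, 20]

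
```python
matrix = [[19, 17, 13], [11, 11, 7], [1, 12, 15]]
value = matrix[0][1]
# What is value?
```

matrix[0] = [19, 17, 13]. Taking column 1 of that row yields 17.

17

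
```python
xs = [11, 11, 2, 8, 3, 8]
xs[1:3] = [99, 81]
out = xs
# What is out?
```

xs starts as [11, 11, 2, 8, 3, 8] (length 6). The slice xs[1:3] covers indices [1, 2] with values [11, 2]. Replacing that slice with [99, 81] (same length) produces [11, 99, 81, 8, 3, 8].

[11, 99, 81, 8, 3, 8]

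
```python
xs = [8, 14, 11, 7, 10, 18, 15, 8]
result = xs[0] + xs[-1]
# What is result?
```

xs has length 8. xs[0] = 8.
xs has length 8. Negative index -1 maps to positive index 8 + (-1) = 7. xs[7] = 8.
Sum: 8 + 8 = 16.

16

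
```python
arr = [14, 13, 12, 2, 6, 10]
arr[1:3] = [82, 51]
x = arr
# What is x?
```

arr starts as [14, 13, 12, 2, 6, 10] (length 6). The slice arr[1:3] covers indices [1, 2] with values [13, 12]. Replacing that slice with [82, 51] (same length) produces [14, 82, 51, 2, 6, 10].

[14, 82, 51, 2, 6, 10]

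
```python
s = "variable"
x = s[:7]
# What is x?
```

s has length 8. The slice s[:7] selects indices [0, 1, 2, 3, 4, 5, 6] (0->'v', 1->'a', 2->'r', 3->'i', 4->'a', 5->'b', 6->'l'), giving 'variabl'.

'variabl'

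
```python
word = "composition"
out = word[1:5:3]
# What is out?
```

word has length 11. The slice word[1:5:3] selects indices [1, 4] (1->'o', 4->'o'), giving 'oo'.

'oo'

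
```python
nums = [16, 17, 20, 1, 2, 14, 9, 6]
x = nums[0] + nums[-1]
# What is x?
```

nums has length 8. nums[0] = 16.
nums has length 8. Negative index -1 maps to positive index 8 + (-1) = 7. nums[7] = 6.
Sum: 16 + 6 = 22.

22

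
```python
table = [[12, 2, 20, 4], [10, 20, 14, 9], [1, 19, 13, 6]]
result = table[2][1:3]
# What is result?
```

table[2] = [1, 19, 13, 6]. table[2] has length 4. The slice table[2][1:3] selects indices [1, 2] (1->19, 2->13), giving [19, 13].

[19, 13]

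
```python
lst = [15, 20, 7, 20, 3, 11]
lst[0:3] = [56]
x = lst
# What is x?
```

lst starts as [15, 20, 7, 20, 3, 11] (length 6). The slice lst[0:3] covers indices [0, 1, 2] with values [15, 20, 7]. Replacing that slice with [56] (different length) produces [56, 20, 3, 11].

[56, 20, 3, 11]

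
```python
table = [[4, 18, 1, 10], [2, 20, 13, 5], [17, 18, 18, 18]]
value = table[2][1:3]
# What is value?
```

table[2] = [17, 18, 18, 18]. table[2] has length 4. The slice table[2][1:3] selects indices [1, 2] (1->18, 2->18), giving [18, 18].

[18, 18]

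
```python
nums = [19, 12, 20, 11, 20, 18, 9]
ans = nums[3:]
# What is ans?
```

nums has length 7. The slice nums[3:] selects indices [3, 4, 5, 6] (3->11, 4->20, 5->18, 6->9), giving [11, 20, 18, 9].

[11, 20, 18, 9]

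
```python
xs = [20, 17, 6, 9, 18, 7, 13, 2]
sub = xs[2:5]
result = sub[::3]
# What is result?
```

xs has length 8. The slice xs[2:5] selects indices [2, 3, 4] (2->6, 3->9, 4->18), giving [6, 9, 18]. So sub = [6, 9, 18]. sub has length 3. The slice sub[::3] selects indices [0] (0->6), giving [6].

[6]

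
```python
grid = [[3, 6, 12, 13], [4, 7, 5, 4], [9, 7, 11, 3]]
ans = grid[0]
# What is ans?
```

grid has 3 rows. Row 0 is [3, 6, 12, 13].

[3, 6, 12, 13]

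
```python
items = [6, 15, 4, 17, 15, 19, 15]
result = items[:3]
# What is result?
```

items has length 7. The slice items[:3] selects indices [0, 1, 2] (0->6, 1->15, 2->4), giving [6, 15, 4].

[6, 15, 4]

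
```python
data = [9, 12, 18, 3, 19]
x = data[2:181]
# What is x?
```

data has length 5. The slice data[2:181] selects indices [2, 3, 4] (2->18, 3->3, 4->19), giving [18, 3, 19].

[18, 3, 19]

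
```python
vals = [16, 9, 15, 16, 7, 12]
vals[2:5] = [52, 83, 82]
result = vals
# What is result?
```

vals starts as [16, 9, 15, 16, 7, 12] (length 6). The slice vals[2:5] covers indices [2, 3, 4] with values [15, 16, 7]. Replacing that slice with [52, 83, 82] (same length) produces [16, 9, 52, 83, 82, 12].

[16, 9, 52, 83, 82, 12]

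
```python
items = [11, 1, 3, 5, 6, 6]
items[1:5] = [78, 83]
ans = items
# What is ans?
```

items starts as [11, 1, 3, 5, 6, 6] (length 6). The slice items[1:5] covers indices [1, 2, 3, 4] with values [1, 3, 5, 6]. Replacing that slice with [78, 83] (different length) produces [11, 78, 83, 6].

[11, 78, 83, 6]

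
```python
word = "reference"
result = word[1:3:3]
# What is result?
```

word has length 9. The slice word[1:3:3] selects indices [1] (1->'e'), giving 'e'.

'e'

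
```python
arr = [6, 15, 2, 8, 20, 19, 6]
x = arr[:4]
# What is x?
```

arr has length 7. The slice arr[:4] selects indices [0, 1, 2, 3] (0->6, 1->15, 2->2, 3->8), giving [6, 15, 2, 8].

[6, 15, 2, 8]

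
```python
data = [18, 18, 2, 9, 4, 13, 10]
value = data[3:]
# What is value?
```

data has length 7. The slice data[3:] selects indices [3, 4, 5, 6] (3->9, 4->4, 5->13, 6->10), giving [9, 4, 13, 10].

[9, 4, 13, 10]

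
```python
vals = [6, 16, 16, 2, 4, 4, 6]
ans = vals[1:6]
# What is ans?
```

vals has length 7. The slice vals[1:6] selects indices [1, 2, 3, 4, 5] (1->16, 2->16, 3->2, 4->4, 5->4), giving [16, 16, 2, 4, 4].

[16, 16, 2, 4, 4]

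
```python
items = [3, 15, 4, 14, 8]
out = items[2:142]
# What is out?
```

items has length 5. The slice items[2:142] selects indices [2, 3, 4] (2->4, 3->14, 4->8), giving [4, 14, 8].

[4, 14, 8]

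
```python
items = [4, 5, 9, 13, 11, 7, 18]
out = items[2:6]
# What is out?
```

items has length 7. The slice items[2:6] selects indices [2, 3, 4, 5] (2->9, 3->13, 4->11, 5->7), giving [9, 13, 11, 7].

[9, 13, 11, 7]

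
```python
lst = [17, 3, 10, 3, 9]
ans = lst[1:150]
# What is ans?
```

lst has length 5. The slice lst[1:150] selects indices [1, 2, 3, 4] (1->3, 2->10, 3->3, 4->9), giving [3, 10, 3, 9].

[3, 10, 3, 9]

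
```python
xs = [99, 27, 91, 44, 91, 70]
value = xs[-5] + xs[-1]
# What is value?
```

xs has length 6. Negative index -5 maps to positive index 6 + (-5) = 1. xs[1] = 27.
xs has length 6. Negative index -1 maps to positive index 6 + (-1) = 5. xs[5] = 70.
Sum: 27 + 70 = 97.

97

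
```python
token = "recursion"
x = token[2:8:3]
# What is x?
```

token has length 9. The slice token[2:8:3] selects indices [2, 5] (2->'c', 5->'s'), giving 'cs'.

'cs'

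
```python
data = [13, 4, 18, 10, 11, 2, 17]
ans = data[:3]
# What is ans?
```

data has length 7. The slice data[:3] selects indices [0, 1, 2] (0->13, 1->4, 2->18), giving [13, 4, 18].

[13, 4, 18]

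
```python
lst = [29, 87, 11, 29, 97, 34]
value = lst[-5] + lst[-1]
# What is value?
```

lst has length 6. Negative index -5 maps to positive index 6 + (-5) = 1. lst[1] = 87.
lst has length 6. Negative index -1 maps to positive index 6 + (-1) = 5. lst[5] = 34.
Sum: 87 + 34 = 121.

121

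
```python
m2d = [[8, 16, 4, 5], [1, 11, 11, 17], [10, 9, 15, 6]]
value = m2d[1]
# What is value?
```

m2d has 3 rows. Row 1 is [1, 11, 11, 17].

[1, 11, 11, 17]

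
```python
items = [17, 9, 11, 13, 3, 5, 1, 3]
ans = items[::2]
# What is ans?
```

items has length 8. The slice items[::2] selects indices [0, 2, 4, 6] (0->17, 2->11, 4->3, 6->1), giving [17, 11, 3, 1].

[17, 11, 3, 1]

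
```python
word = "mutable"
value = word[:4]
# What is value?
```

word has length 7. The slice word[:4] selects indices [0, 1, 2, 3] (0->'m', 1->'u', 2->'t', 3->'a'), giving 'muta'.

'muta'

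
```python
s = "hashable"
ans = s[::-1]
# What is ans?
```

s has length 8. The slice s[::-1] selects indices [7, 6, 5, 4, 3, 2, 1, 0] (7->'e', 6->'l', 5->'b', 4->'a', 3->'h', 2->'s', 1->'a', 0->'h'), giving 'elbahsah'.

'elbahsah'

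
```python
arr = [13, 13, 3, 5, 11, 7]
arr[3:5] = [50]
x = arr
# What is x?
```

arr starts as [13, 13, 3, 5, 11, 7] (length 6). The slice arr[3:5] covers indices [3, 4] with values [5, 11]. Replacing that slice with [50] (different length) produces [13, 13, 3, 50, 7].

[13, 13, 3, 50, 7]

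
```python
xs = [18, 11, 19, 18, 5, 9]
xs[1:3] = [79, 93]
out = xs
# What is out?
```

xs starts as [18, 11, 19, 18, 5, 9] (length 6). The slice xs[1:3] covers indices [1, 2] with values [11, 19]. Replacing that slice with [79, 93] (same length) produces [18, 79, 93, 18, 5, 9].

[18, 79, 93, 18, 5, 9]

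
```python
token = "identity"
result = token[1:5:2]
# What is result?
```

token has length 8. The slice token[1:5:2] selects indices [1, 3] (1->'d', 3->'n'), giving 'dn'.

'dn'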